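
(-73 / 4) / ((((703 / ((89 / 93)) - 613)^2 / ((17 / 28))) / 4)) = -9829961 / 3279239152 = -0.00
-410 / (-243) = 410 / 243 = 1.69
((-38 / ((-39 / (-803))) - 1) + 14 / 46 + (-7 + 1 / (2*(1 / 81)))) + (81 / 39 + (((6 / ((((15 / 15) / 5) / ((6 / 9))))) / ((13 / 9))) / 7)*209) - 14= -4371721 / 12558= -348.12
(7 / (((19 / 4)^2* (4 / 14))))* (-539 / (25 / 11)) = -2324168 / 9025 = -257.53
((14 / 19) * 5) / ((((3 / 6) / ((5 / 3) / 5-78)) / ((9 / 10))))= -9786 / 19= -515.05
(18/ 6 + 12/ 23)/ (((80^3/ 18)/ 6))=2187/ 2944000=0.00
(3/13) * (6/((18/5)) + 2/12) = 11/26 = 0.42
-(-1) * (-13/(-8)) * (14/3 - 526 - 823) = -52429/24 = -2184.54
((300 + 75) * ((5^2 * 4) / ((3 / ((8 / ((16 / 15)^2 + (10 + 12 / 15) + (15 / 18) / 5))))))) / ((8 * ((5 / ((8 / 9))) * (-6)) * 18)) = -250000 / 147069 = -1.70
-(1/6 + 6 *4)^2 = -21025/36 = -584.03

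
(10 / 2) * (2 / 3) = 10 / 3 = 3.33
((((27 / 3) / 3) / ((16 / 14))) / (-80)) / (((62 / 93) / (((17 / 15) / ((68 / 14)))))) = -147 / 12800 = -0.01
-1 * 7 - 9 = -16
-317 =-317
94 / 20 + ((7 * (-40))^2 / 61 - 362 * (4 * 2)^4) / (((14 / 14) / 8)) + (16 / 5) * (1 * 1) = -11851726.13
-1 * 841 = -841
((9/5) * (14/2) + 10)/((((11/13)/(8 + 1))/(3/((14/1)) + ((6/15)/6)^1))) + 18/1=329313/3850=85.54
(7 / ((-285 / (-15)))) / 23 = 7 / 437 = 0.02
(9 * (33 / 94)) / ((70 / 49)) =2079 / 940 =2.21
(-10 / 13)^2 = 0.59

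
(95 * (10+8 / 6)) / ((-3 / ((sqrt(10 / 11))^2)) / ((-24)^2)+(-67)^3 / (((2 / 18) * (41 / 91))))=-4460800 / 24891779089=-0.00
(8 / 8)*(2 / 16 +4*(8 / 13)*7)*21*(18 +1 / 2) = 1402485 / 208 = 6742.72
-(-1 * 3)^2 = -9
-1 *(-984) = 984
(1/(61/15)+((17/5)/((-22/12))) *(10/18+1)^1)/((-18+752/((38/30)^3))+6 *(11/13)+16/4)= -2368364687/324076453140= -0.01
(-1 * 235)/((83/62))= -14570/83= -175.54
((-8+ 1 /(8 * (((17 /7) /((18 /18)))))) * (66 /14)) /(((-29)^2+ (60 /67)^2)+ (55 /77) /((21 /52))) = -3362858037 /75705480248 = -0.04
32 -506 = -474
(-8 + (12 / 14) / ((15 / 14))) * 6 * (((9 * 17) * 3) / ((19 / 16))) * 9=-14276736 / 95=-150281.43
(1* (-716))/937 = -716/937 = -0.76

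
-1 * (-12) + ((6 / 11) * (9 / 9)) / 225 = 9902 / 825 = 12.00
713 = 713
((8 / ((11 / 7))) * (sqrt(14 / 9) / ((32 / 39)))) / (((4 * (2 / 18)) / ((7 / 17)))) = 5733 * sqrt(14) / 2992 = 7.17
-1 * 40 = -40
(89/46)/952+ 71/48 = 97297/65688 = 1.48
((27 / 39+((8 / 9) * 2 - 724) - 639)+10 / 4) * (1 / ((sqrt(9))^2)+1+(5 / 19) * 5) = -131878285 / 40014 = -3295.80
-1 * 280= -280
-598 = -598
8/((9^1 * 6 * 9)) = 0.02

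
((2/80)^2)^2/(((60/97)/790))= 7663/15360000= 0.00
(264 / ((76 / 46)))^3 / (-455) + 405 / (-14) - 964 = -9959.64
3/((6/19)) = 19/2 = 9.50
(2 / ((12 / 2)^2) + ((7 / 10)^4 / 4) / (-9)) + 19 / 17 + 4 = 31619183 / 6120000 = 5.17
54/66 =9/11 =0.82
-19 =-19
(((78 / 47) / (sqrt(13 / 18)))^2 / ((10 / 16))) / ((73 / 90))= 1213056 / 161257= 7.52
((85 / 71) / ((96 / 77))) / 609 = 935 / 592992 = 0.00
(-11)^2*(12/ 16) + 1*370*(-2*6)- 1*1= -17401/ 4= -4350.25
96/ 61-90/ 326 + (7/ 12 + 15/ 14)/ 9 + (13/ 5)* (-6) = -530635099/ 37584540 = -14.12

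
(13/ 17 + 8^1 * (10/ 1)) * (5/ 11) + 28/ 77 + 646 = 127735/ 187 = 683.07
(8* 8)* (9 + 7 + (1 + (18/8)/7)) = 7760/7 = 1108.57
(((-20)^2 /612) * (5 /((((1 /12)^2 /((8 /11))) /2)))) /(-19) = -128000 /3553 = -36.03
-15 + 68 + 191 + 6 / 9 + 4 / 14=5144 / 21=244.95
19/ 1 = 19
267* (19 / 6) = 1691 / 2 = 845.50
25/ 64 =0.39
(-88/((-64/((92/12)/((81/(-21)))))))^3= -5554637011/272097792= -20.41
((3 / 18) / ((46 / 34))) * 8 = 68 / 69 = 0.99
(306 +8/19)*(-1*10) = -58220/19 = -3064.21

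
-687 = -687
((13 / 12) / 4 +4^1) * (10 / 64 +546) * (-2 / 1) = -3582785 / 768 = -4665.08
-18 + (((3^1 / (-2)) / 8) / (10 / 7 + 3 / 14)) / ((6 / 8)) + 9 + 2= -329 / 46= -7.15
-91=-91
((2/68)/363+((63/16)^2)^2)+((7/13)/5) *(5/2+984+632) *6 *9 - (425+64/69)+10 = 429583415284513/46508605440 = 9236.64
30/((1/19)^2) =10830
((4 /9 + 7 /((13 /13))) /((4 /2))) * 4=134 /9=14.89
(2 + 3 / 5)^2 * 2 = 338 / 25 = 13.52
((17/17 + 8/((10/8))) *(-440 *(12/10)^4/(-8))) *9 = 7595.60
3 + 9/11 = 42/11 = 3.82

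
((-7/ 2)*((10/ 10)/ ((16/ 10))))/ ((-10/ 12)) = 21/ 8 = 2.62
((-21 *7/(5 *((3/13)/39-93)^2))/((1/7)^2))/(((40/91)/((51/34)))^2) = -15332469805107/7903764992000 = -1.94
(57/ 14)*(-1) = -57/ 14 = -4.07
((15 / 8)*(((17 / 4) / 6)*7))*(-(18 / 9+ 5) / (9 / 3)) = -4165 / 192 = -21.69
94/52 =47/26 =1.81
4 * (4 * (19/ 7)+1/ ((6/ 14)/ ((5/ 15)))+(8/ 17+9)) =90416/ 1071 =84.42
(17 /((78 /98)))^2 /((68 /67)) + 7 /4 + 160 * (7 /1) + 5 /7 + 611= 46483975 /21294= 2182.96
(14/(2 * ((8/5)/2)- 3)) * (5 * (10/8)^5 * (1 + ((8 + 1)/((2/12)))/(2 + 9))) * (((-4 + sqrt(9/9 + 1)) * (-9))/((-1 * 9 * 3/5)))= 25390625/4224- 25390625 * sqrt(2)/16896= 3885.82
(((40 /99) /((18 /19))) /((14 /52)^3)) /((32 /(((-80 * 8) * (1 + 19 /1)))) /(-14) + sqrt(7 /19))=-101518976000 /9584022850479 + 4274483200000 * sqrt(133) /1369146121497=35.99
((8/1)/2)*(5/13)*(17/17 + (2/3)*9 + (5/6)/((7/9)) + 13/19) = 23290/1729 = 13.47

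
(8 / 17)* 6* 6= 288 / 17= 16.94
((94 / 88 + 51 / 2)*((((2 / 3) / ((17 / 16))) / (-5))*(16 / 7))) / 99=-21376 / 277695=-0.08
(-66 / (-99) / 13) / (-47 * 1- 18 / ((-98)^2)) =-9604 / 8802417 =-0.00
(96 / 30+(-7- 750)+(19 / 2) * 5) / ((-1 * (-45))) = -7063 / 450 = -15.70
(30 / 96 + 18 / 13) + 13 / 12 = 2.78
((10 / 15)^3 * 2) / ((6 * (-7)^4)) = 8 / 194481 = 0.00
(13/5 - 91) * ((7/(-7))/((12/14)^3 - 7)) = -151606/10925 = -13.88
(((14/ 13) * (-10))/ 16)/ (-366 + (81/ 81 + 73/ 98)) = 1715/ 928122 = 0.00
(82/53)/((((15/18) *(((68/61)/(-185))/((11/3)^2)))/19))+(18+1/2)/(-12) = -1701973841/21624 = -78707.63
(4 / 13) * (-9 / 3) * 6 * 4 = -22.15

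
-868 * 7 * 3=-18228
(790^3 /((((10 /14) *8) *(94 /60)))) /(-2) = -1294227375 /47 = -27536752.66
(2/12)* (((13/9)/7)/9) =13/3402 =0.00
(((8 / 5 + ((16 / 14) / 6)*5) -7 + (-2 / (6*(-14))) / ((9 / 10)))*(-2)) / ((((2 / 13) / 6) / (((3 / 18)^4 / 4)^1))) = 27157 / 408240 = 0.07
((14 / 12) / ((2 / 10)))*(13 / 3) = 455 / 18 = 25.28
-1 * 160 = -160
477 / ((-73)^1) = -477 / 73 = -6.53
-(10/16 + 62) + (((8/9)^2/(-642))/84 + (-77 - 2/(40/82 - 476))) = -1486294980955/10645225416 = -139.62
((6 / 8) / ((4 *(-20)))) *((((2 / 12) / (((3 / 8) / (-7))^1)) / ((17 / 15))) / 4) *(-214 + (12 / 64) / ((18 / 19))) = -143675 / 104448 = -1.38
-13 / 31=-0.42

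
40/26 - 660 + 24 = -8248/13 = -634.46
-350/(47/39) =-13650/47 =-290.43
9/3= 3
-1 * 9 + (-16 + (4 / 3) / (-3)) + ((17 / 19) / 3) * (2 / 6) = -4334 / 171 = -25.35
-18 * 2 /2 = -18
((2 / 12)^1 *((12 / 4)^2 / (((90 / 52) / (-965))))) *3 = -2509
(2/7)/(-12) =-0.02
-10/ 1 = -10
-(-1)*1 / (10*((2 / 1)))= 1 / 20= 0.05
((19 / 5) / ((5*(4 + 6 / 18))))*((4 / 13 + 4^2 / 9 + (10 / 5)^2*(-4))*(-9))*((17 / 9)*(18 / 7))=3155064 / 29575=106.68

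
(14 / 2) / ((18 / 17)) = 119 / 18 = 6.61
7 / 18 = 0.39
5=5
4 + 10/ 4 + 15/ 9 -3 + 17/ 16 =299/ 48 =6.23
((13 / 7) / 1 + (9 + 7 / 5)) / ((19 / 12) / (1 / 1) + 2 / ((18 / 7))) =5.19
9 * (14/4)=63/2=31.50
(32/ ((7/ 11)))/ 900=88/ 1575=0.06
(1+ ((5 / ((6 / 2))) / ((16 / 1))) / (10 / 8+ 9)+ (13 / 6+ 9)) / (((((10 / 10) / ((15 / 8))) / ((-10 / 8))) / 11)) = -1647525 / 5248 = -313.93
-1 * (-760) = 760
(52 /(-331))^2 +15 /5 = 331387 /109561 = 3.02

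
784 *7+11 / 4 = 21963 / 4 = 5490.75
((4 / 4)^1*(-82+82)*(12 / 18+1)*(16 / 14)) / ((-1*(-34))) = 0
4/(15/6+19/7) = 0.77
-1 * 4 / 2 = -2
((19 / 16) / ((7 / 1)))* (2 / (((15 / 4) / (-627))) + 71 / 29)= -914527 / 16240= -56.31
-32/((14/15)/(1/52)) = -60/91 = -0.66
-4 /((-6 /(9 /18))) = 1 /3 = 0.33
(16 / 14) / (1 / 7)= 8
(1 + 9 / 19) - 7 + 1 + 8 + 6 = 9.47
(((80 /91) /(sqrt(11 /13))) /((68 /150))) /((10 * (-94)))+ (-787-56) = -843-150 * sqrt(143) /799799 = -843.00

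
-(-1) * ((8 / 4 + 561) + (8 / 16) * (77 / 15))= 16967 / 30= 565.57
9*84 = 756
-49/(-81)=49/81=0.60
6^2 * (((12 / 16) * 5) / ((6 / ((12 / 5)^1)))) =54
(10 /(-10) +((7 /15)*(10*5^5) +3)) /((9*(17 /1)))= 43756 /459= 95.33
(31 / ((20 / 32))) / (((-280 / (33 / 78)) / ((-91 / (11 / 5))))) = 31 / 10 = 3.10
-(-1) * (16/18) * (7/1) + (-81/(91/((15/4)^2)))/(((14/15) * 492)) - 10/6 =136241891/30086784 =4.53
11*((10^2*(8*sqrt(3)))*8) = 70400*sqrt(3) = 121936.38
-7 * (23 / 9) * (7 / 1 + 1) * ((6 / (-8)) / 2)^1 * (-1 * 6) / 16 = -161 / 8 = -20.12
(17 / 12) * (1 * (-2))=-17 / 6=-2.83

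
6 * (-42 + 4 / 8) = -249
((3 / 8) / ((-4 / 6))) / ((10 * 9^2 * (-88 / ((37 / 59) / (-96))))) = -37 / 717742080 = -0.00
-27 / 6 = -9 / 2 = -4.50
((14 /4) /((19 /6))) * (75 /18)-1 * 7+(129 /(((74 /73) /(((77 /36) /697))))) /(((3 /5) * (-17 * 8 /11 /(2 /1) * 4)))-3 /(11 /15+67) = -3004496709821 /1218689935488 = -2.47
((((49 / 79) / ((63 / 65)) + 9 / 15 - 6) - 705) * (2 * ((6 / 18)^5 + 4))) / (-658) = 350724383 / 40601655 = 8.64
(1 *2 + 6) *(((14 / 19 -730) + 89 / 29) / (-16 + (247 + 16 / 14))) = -22407448 / 895375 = -25.03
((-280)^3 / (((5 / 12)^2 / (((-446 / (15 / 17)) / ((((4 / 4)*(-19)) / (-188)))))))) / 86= 6007820550144 / 817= 7353513525.27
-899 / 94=-9.56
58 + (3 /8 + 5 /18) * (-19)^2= 21143 /72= 293.65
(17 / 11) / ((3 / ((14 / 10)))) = 0.72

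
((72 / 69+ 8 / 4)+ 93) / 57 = 2209 / 1311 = 1.68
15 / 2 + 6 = 27 / 2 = 13.50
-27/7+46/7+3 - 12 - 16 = -156/7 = -22.29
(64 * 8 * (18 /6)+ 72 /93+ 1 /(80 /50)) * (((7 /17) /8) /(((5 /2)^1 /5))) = 2668925 /16864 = 158.26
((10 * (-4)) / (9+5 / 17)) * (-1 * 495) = 168300 / 79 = 2130.38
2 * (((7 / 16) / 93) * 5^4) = 4375 / 744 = 5.88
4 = 4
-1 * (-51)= 51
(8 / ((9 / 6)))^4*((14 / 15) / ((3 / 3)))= 755.15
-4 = -4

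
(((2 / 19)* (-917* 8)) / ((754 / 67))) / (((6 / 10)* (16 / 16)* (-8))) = 307195 / 21489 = 14.30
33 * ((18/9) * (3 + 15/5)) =396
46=46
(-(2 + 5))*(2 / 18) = -7 / 9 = -0.78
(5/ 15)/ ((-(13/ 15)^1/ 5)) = -25/ 13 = -1.92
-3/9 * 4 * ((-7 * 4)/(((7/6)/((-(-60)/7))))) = 1920/7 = 274.29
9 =9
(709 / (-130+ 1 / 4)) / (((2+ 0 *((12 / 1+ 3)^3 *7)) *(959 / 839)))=-1189702 / 497721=-2.39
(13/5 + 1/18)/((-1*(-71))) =239/6390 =0.04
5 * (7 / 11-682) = -37475 / 11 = -3406.82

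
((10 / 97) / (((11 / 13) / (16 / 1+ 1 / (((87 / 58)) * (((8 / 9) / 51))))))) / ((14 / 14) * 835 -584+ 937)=14105 / 2535192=0.01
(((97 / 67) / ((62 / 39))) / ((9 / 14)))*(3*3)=26481 / 2077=12.75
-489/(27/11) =-1793/9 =-199.22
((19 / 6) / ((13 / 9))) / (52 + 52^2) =57 / 71656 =0.00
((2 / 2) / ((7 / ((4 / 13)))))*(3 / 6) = 2 / 91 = 0.02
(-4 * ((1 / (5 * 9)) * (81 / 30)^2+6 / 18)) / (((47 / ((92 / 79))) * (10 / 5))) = -34178 / 1392375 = -0.02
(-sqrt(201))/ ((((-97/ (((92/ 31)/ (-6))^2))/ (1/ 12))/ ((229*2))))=1.36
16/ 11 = 1.45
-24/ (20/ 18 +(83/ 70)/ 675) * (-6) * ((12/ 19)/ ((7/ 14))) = 163296000/ 999077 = 163.45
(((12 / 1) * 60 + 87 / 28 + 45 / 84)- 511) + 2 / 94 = 139933 / 658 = 212.66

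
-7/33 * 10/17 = -70/561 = -0.12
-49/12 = -4.08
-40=-40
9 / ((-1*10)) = -9 / 10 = -0.90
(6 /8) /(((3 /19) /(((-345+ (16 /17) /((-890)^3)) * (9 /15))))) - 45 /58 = -854994774710181 /868874292500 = -984.03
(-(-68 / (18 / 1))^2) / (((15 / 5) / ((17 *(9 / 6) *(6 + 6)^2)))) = -157216 / 9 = -17468.44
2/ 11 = 0.18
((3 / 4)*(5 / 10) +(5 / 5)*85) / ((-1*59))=-683 / 472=-1.45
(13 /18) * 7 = 91 /18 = 5.06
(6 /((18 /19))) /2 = 19 /6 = 3.17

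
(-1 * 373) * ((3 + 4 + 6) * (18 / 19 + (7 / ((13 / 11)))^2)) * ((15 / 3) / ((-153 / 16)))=3452279120 / 37791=91351.89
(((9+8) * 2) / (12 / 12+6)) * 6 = 204 / 7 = 29.14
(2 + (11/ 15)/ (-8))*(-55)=-2519/ 24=-104.96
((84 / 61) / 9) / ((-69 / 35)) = -0.08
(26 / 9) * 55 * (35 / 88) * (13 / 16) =29575 / 576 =51.35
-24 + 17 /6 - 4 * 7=-295 /6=-49.17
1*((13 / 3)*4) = 52 / 3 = 17.33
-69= -69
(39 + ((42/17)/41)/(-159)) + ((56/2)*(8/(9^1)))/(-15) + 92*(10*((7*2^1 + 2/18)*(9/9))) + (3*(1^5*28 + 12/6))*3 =66275513741/4987035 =13289.56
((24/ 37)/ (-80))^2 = 9/ 136900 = 0.00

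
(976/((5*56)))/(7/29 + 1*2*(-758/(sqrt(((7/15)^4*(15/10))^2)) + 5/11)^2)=352557111214/22963193160239489485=0.00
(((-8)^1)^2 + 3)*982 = 65794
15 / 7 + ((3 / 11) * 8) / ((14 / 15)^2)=4.65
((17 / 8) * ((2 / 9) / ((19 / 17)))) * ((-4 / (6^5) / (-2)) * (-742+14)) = -26299 / 332424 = -0.08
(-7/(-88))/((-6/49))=-343/528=-0.65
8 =8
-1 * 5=-5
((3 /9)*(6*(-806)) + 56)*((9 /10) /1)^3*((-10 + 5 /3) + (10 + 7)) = -1228851 /125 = -9830.81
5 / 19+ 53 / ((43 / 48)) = 48551 / 817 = 59.43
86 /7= 12.29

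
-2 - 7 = -9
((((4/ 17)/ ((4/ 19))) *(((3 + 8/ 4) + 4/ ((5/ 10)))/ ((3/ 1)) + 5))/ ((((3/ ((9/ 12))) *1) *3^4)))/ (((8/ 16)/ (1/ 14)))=19/ 4131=0.00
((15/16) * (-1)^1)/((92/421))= -6315/1472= -4.29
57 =57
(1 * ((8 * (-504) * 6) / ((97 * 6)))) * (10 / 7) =-5760 / 97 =-59.38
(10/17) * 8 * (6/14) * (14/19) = 480/323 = 1.49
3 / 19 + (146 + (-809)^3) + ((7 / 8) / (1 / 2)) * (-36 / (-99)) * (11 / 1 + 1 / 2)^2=-442641015299 / 836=-529474898.68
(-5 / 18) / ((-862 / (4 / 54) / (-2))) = -5 / 104733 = -0.00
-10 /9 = -1.11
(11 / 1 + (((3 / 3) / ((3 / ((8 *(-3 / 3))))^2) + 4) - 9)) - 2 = 100 / 9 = 11.11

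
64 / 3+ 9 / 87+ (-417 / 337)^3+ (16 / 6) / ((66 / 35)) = 2302702832542 / 109881073863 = 20.96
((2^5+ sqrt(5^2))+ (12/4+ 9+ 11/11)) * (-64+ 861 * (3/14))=6025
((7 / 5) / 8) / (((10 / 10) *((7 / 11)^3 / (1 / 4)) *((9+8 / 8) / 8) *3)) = 1331 / 29400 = 0.05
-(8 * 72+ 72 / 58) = -16740 / 29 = -577.24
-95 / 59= -1.61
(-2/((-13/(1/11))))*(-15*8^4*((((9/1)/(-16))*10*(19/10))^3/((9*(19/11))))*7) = 6140610/13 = 472354.62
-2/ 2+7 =6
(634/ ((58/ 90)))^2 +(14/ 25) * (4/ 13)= 264537339596/ 273325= 967849.04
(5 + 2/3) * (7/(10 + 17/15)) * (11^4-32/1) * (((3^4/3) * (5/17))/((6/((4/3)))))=15339450/167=91852.99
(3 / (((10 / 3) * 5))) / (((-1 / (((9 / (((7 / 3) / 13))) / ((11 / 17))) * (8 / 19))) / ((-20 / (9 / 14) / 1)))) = 190944 / 1045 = 182.72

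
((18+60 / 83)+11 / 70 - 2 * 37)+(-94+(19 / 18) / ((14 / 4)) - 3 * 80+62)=-17089333 / 52290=-326.82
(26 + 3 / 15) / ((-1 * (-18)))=131 / 90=1.46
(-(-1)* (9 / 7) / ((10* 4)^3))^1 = 9 / 448000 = 0.00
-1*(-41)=41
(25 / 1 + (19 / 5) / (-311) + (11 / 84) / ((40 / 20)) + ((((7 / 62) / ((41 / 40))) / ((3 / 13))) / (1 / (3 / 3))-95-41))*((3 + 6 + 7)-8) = -36679831417 / 41504505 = -883.76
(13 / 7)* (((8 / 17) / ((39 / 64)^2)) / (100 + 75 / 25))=32768 / 1434069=0.02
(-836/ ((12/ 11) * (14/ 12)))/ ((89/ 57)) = -262086/ 623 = -420.68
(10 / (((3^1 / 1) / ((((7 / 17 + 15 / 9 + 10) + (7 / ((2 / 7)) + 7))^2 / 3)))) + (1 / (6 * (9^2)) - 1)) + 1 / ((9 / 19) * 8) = 2109.35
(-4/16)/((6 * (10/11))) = -11/240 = -0.05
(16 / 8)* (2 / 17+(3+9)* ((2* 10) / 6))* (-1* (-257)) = 350548 / 17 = 20620.47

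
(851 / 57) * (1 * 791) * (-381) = -85488907 / 19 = -4499416.16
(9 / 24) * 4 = 3 / 2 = 1.50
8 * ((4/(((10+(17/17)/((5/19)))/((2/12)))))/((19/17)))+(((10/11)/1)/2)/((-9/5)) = 1345/14421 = 0.09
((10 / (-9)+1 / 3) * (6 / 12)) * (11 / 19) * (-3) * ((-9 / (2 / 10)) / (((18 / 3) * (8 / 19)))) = -12.03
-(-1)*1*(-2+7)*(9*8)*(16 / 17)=5760 / 17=338.82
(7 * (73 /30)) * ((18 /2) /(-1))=-1533 /10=-153.30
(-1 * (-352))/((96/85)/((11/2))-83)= -329120/77413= -4.25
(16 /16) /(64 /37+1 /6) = 222 /421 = 0.53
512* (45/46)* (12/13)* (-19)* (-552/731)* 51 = 189112320/559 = 338304.69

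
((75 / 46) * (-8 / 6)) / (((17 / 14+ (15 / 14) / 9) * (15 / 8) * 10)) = -2 / 23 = -0.09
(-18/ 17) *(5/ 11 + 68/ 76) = -5076/ 3553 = -1.43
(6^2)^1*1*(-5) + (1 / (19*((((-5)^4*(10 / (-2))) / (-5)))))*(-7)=-2137507 / 11875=-180.00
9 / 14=0.64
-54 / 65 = -0.83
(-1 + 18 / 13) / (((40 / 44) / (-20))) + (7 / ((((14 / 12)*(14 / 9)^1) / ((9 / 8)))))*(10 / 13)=-1865 / 364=-5.12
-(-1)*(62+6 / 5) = 316 / 5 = 63.20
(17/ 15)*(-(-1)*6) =34/ 5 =6.80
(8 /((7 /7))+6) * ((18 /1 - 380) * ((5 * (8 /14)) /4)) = -3620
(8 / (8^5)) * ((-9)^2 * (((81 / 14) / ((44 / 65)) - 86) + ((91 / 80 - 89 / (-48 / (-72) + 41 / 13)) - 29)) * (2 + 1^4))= -28684708281 / 3759472640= -7.63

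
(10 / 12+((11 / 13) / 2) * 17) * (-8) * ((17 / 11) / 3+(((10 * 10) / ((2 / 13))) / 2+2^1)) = -27063232 / 1287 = -21028.15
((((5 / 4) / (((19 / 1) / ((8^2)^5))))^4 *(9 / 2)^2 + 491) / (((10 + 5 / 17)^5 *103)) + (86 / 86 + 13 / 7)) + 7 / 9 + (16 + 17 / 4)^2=13436051451618677960816150674923855759139254913 / 317251996651406250000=42351353477475809512729350.00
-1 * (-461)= 461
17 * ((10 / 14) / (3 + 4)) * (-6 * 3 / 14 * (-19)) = 42.38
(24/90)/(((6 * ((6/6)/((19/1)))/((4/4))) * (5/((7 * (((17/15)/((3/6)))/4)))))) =2261/3375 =0.67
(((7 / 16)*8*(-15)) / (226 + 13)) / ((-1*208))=105 / 99424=0.00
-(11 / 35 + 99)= -3476 / 35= -99.31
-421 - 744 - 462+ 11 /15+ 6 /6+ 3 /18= -16251 /10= -1625.10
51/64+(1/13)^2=0.80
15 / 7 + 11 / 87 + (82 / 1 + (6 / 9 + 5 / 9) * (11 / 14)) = 311429 / 3654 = 85.23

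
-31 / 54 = -0.57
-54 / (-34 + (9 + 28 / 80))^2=-21600 / 243049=-0.09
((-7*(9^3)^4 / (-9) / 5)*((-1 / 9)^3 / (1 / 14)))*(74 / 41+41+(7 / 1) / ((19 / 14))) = -157618754398854 / 3895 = -40466945930.39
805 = 805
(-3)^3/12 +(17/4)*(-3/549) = -416/183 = -2.27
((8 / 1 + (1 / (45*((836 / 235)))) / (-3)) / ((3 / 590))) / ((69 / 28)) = 745584770 / 1168101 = 638.29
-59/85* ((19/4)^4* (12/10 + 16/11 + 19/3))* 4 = -11402696537/897600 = -12703.54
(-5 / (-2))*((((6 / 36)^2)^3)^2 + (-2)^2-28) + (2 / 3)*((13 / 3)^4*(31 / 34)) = 11421944193109 / 74010599424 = 154.33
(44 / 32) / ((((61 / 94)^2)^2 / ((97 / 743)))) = 10413239254 / 10287459863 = 1.01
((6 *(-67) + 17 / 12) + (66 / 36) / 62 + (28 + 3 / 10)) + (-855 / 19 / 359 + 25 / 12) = -247261303 / 667740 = -370.30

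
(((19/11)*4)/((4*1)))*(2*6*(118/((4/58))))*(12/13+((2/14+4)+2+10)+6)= 818836692/1001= 818018.67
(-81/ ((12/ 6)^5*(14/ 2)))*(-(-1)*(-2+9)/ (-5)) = 81/ 160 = 0.51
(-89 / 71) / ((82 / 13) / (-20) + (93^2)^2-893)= -11570 / 690443759929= -0.00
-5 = -5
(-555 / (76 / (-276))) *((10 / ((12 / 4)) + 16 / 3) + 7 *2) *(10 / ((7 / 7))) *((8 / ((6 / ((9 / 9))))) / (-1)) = -11573600 / 19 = -609136.84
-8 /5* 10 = -16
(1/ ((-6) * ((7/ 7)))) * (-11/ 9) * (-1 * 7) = -77/ 54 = -1.43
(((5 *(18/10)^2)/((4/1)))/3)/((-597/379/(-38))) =32.57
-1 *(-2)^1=2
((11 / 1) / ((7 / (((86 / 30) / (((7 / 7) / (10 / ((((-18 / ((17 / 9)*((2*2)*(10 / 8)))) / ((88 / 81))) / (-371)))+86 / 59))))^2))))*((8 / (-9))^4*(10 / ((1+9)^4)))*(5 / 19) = 6988646361568678709106688 / 735509530086851323125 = 9501.78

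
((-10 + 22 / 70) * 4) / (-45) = 452 / 525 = 0.86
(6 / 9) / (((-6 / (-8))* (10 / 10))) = 8 / 9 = 0.89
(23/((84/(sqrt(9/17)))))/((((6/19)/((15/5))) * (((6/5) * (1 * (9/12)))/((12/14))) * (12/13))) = 28405 * sqrt(17)/59976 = 1.95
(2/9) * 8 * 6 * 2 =64/3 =21.33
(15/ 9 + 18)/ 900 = 59/ 2700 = 0.02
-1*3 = -3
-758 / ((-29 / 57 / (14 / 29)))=604884 / 841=719.24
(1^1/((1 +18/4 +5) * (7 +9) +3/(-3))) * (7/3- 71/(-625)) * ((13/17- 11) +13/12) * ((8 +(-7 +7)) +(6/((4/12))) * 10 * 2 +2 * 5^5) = -4724036494/5323125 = -887.46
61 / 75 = 0.81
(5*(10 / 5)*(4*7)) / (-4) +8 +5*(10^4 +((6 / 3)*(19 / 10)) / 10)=499399 / 10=49939.90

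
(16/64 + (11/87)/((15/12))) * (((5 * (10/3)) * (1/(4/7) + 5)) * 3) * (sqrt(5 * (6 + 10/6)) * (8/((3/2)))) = 6110 * sqrt(345)/29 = 3913.39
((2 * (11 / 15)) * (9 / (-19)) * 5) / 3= -22 / 19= -1.16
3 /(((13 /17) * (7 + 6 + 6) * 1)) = 51 /247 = 0.21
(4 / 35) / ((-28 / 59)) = -59 / 245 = -0.24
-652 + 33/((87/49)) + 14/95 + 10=-623.27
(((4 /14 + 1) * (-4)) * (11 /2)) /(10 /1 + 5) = -66 /35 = -1.89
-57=-57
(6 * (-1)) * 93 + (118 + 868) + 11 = 439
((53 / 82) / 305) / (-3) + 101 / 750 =125638 / 937875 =0.13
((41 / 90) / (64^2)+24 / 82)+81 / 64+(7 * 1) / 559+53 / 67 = 1337058151453 / 566073630720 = 2.36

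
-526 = -526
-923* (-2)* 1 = 1846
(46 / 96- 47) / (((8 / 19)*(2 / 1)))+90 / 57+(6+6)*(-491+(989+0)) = 86418719 / 14592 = 5922.34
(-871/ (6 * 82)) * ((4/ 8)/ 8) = -871/ 7872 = -0.11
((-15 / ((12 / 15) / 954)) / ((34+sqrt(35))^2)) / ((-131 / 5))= 213040125 / 329239942- 6081750 * sqrt(35) / 164619971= 0.43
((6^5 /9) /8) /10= 54 /5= 10.80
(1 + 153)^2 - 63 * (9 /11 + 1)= 259616 /11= 23601.45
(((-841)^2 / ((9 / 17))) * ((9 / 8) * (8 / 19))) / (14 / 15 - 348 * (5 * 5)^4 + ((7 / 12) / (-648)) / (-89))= -41606116028640 / 8937357688636327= -0.00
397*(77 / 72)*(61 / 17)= 1864709 / 1224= 1523.46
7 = 7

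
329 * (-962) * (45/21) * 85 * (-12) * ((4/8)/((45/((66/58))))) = 8746570.34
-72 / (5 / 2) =-144 / 5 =-28.80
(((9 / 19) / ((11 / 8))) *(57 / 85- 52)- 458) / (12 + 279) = -8450506 / 5169615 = -1.63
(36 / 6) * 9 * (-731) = -39474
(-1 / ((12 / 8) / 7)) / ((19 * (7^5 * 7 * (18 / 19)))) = -1 / 453789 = -0.00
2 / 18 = 1 / 9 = 0.11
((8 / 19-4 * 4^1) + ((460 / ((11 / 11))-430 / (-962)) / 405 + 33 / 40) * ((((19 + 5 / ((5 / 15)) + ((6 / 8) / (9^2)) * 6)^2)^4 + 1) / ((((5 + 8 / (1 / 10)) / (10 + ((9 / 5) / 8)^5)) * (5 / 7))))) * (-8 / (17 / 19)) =-212894352941783924803488571607833422083 / 40724273124576460800000000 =-5227701726941.46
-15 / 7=-2.14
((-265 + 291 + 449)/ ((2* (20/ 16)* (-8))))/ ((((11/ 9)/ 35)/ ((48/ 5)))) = -6529.09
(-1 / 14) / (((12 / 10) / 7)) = -5 / 12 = -0.42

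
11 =11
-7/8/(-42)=1/48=0.02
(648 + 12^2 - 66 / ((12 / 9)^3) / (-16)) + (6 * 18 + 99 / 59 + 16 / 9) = 246097441 / 271872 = 905.20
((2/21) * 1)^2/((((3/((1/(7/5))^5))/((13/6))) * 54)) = 40625/1801088541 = 0.00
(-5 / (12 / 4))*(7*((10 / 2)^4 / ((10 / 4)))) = -8750 / 3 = -2916.67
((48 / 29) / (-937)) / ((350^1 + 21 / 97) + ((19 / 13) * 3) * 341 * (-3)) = 3783 / 8855925257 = 0.00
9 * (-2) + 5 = -13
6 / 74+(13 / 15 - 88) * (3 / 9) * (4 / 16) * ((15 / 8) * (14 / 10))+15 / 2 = -203873 / 17760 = -11.48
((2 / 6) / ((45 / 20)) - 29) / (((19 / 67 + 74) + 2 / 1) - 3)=-52193 / 132570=-0.39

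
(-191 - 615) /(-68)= 403 /34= 11.85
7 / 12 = 0.58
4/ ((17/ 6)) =24/ 17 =1.41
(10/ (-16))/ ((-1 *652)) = 0.00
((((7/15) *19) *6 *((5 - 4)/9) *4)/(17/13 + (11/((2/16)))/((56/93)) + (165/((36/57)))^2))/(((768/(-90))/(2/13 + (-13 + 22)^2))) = -982205/298766889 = -0.00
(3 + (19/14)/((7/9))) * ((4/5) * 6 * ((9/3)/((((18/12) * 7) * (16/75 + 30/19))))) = 1590300/438011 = 3.63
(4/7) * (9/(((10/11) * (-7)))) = -198/245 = -0.81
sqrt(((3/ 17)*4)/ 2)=sqrt(102)/ 17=0.59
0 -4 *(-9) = 36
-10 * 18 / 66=-30 / 11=-2.73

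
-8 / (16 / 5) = -5 / 2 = -2.50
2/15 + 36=542/15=36.13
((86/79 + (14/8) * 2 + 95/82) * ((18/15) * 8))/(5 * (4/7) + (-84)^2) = 0.01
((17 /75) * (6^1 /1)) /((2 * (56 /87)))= 1479 /1400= 1.06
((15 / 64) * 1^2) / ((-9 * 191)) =-5 / 36672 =-0.00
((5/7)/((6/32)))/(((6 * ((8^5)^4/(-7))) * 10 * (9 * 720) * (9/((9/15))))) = -1/252143933057517433651200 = -0.00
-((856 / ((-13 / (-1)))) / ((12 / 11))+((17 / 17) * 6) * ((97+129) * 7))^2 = -138787541764 / 1521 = -91247561.98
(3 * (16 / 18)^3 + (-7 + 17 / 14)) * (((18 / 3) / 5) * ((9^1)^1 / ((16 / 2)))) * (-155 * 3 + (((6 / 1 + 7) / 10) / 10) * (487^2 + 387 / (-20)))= -152004459227 / 1008000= -150798.07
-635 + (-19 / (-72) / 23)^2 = -1741382999 / 2742336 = -635.00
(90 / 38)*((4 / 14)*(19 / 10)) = 9 / 7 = 1.29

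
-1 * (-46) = 46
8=8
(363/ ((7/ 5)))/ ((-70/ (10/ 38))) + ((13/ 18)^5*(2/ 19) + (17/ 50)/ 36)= -20772271181/ 21989847600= -0.94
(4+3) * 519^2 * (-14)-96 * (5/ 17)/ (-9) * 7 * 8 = -1346257318/ 51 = -26397202.31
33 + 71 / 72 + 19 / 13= 33179 / 936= 35.45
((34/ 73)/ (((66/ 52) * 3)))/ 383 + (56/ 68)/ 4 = 19405643/ 94109994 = 0.21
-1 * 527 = -527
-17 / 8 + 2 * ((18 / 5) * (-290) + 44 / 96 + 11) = -49613 / 24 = -2067.21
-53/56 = -0.95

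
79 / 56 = 1.41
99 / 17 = 5.82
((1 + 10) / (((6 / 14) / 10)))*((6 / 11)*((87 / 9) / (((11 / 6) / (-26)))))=-211120 / 11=-19192.73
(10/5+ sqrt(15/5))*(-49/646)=-49/323 - 49*sqrt(3)/646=-0.28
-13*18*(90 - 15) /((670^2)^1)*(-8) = 1404 /4489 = 0.31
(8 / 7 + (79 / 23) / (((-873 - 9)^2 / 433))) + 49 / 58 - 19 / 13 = 0.53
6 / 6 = 1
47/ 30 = 1.57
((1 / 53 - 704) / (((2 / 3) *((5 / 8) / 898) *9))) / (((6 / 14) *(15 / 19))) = -5941602632 / 11925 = -498247.60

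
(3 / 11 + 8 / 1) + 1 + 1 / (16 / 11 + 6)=8485 / 902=9.41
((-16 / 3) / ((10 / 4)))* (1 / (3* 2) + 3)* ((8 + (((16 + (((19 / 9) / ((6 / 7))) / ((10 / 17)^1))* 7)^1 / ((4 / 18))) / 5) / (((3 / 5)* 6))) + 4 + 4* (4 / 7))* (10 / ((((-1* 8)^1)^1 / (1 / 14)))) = 7358111 / 476280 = 15.45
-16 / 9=-1.78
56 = 56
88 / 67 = 1.31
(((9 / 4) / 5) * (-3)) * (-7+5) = 27 / 10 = 2.70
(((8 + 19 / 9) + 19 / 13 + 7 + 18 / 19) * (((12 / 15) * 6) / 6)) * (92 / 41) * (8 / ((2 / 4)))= 560.65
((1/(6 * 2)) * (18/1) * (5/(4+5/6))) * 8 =360/29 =12.41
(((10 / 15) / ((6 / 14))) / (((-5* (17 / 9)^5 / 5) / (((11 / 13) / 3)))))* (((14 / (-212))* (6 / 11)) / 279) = 71442 / 30326725663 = 0.00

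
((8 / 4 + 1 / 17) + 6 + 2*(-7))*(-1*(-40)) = -4040 / 17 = -237.65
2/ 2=1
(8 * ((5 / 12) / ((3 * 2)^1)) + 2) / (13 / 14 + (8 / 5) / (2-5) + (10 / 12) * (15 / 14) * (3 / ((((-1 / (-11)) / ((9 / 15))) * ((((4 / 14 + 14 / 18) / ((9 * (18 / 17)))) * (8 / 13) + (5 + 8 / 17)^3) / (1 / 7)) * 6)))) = 49112012838920 / 7644971982903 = 6.42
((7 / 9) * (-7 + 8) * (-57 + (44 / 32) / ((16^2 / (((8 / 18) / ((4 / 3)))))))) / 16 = -2451379 / 884736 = -2.77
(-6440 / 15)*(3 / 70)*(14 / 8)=-161 / 5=-32.20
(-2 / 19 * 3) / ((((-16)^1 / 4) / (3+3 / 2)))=27 / 76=0.36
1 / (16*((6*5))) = 1 / 480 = 0.00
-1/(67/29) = -29/67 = -0.43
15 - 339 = -324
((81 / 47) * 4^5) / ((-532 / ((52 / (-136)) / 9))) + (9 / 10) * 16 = 7726104 / 531335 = 14.54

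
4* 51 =204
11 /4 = 2.75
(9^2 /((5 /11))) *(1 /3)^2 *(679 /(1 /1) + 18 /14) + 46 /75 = 7071892 /525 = 13470.27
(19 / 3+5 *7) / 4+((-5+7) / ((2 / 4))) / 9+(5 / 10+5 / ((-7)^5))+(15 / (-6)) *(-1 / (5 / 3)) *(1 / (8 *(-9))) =27243427 / 2420208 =11.26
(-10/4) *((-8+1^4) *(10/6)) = 175/6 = 29.17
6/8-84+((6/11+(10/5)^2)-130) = -9183/44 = -208.70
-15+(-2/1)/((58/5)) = -440/29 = -15.17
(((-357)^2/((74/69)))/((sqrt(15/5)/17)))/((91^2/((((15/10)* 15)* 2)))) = 45764595* sqrt(3)/12506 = 6338.29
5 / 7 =0.71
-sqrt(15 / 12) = -sqrt(5) / 2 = -1.12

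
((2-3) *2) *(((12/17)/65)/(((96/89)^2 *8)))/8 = -7921/27156480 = -0.00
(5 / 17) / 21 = 5 / 357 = 0.01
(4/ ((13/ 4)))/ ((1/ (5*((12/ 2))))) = 480/ 13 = 36.92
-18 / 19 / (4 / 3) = -27 / 38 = -0.71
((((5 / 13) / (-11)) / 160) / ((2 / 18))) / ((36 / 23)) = -23 / 18304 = -0.00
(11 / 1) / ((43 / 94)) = 1034 / 43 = 24.05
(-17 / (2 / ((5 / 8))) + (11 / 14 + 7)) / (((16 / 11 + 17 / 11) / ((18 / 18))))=277 / 336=0.82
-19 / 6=-3.17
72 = 72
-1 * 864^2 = -746496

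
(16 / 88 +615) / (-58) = -10.61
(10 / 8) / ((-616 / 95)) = -475 / 2464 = -0.19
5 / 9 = 0.56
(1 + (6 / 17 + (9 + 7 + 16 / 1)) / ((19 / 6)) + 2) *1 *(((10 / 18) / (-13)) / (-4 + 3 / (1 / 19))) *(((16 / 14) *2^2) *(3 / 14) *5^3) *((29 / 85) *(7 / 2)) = -41267000 / 26483093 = -1.56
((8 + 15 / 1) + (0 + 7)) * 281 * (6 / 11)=50580 / 11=4598.18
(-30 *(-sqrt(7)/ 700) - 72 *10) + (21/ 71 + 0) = -51099/ 71 + 3 *sqrt(7)/ 70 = -719.59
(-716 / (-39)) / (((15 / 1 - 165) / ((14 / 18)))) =-2506 / 26325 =-0.10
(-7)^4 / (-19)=-2401 / 19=-126.37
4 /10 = 2 /5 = 0.40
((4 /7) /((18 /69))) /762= 23 /8001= 0.00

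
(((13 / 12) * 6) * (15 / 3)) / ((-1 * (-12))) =65 / 24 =2.71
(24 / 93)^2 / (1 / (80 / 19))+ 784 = 784.28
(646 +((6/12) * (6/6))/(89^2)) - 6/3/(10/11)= 50995403/79210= 643.80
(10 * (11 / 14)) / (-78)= -55 / 546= -0.10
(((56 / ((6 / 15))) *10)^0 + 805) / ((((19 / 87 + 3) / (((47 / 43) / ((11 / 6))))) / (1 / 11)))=4943601 / 364210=13.57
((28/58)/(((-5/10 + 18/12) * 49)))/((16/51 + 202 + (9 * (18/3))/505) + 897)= 51510/5748062537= 0.00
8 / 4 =2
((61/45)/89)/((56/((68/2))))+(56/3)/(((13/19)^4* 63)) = 1.36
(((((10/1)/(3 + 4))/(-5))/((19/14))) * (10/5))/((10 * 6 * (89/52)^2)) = -5408/2257485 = -0.00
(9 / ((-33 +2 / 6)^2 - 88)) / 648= 1 / 70496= 0.00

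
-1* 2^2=-4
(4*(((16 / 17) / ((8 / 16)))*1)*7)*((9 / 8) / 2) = 504 / 17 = 29.65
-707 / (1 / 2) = -1414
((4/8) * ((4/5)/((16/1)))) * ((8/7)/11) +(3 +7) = 3851/385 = 10.00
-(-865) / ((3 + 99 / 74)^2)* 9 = 4736740 / 11449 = 413.73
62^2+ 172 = 4016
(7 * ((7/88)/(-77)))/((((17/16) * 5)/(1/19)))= -14/195415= -0.00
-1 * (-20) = 20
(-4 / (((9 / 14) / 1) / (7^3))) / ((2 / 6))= -19208 / 3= -6402.67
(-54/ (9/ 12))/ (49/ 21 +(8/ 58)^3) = -5268024/ 170915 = -30.82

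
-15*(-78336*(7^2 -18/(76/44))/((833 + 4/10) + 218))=4306521600/99883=43115.66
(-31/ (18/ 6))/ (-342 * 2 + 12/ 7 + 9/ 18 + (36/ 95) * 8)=41230/ 2708229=0.02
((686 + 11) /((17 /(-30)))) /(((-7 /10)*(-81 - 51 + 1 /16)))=-13.32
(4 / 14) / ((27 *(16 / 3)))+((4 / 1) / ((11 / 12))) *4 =96779 / 5544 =17.46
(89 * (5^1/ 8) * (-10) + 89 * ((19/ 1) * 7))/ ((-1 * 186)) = -15041/ 248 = -60.65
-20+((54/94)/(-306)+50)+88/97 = 4790513/155006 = 30.91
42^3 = 74088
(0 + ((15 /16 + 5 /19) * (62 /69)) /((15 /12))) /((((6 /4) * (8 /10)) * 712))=11315 /11201184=0.00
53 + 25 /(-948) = 50219 /948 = 52.97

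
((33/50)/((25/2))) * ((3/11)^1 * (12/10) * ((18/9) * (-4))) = -432/3125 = -0.14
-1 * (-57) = 57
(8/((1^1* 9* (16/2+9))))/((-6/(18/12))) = -2/153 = -0.01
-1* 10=-10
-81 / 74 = -1.09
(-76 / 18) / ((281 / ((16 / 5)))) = -0.05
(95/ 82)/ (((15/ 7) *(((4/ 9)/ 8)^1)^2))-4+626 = 32684/ 41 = 797.17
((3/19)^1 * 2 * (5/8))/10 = 3/152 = 0.02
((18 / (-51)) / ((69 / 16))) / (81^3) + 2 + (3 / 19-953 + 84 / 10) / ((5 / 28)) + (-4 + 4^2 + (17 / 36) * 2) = -5273.93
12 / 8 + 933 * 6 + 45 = 11289 / 2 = 5644.50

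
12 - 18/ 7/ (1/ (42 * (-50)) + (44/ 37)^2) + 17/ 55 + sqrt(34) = sqrt(34) + 2344891387/ 223532705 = 16.32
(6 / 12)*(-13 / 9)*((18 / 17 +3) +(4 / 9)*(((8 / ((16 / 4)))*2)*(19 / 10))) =-73957 / 13770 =-5.37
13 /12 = 1.08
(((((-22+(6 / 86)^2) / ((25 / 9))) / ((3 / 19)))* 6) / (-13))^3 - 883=11516.61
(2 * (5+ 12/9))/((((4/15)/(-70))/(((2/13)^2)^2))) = -53200/28561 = -1.86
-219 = -219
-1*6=-6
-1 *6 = -6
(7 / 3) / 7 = 0.33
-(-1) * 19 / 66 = 19 / 66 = 0.29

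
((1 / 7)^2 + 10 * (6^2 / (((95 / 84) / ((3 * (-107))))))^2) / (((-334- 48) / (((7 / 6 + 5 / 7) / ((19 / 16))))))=-29180101404486668 / 6740305005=-4329195.99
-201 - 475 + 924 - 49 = 199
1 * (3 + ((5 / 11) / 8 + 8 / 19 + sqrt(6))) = sqrt(6) + 5815 / 1672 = 5.93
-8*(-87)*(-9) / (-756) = 8.29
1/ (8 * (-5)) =-1/ 40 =-0.02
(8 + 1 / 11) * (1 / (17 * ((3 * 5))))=89 / 2805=0.03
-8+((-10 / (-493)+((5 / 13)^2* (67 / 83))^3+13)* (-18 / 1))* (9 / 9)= -329811907179909688 / 1360633972377719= -242.40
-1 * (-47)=47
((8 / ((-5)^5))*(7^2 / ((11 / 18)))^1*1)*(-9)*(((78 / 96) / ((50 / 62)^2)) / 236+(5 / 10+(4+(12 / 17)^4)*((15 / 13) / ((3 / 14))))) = 237786920546591241 / 5505208414062500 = 43.19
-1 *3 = -3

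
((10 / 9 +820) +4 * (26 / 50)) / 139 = 185218 / 31275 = 5.92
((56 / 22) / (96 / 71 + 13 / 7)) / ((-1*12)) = -3479 / 52635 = -0.07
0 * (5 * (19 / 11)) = 0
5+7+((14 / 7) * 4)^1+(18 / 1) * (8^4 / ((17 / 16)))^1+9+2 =1180175 / 17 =69422.06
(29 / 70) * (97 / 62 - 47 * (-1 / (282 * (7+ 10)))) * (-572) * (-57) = 392231554 / 18445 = 21264.93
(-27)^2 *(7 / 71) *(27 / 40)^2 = 3720087 / 113600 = 32.75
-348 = -348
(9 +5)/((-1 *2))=-7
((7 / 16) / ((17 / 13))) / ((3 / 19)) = 1729 / 816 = 2.12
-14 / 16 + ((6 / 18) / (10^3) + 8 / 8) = 47 / 375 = 0.13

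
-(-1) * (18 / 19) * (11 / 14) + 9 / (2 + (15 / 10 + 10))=563 / 399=1.41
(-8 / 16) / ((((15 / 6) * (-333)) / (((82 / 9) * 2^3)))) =656 / 14985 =0.04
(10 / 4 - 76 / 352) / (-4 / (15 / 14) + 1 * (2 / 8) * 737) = 3015 / 238282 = 0.01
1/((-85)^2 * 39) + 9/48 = 845341/4508400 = 0.19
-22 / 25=-0.88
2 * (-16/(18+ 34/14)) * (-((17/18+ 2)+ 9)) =24080/1287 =18.71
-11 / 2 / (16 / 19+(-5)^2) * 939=-199.85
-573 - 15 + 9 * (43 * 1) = -201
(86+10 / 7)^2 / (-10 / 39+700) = 7303608 / 668605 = 10.92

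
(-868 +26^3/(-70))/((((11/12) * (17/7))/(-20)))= 110592/11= 10053.82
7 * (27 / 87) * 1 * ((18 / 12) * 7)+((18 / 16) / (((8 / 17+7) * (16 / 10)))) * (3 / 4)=21573243 / 942848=22.88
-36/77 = -0.47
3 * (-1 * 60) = -180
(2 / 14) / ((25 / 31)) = 31 / 175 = 0.18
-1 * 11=-11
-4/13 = -0.31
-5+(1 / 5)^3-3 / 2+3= -3.49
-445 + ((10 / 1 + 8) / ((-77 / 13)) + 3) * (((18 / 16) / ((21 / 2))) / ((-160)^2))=-24561152009 / 55193600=-445.00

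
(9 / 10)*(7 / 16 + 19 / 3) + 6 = 387 / 32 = 12.09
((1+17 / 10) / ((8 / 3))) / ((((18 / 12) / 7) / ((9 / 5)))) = 1701 / 200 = 8.50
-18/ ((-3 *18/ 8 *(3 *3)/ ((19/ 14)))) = 76/ 189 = 0.40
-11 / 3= -3.67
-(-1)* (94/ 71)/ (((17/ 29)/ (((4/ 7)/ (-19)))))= -10904/ 160531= -0.07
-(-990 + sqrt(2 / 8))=1979 / 2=989.50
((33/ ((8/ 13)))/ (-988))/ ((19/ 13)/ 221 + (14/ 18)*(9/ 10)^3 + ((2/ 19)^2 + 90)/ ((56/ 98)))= -75057125/ 218622177668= -0.00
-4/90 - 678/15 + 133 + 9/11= 43844/495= 88.57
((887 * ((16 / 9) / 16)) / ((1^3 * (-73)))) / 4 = -887 / 2628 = -0.34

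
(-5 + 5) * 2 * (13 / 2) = 0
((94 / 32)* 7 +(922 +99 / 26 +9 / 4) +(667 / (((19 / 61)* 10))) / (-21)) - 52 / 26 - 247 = 286082947 / 414960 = 689.42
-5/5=-1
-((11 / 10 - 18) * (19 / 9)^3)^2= -1343677407241 / 53144100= -25283.66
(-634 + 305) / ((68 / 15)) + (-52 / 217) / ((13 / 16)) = -1075247 / 14756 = -72.87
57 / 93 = 19 / 31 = 0.61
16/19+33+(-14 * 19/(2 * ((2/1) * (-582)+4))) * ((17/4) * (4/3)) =2280599/66120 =34.49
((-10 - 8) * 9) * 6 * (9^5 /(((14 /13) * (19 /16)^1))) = -5969145312 /133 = -44880791.82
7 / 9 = 0.78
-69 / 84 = -23 / 28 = -0.82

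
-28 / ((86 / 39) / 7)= -88.88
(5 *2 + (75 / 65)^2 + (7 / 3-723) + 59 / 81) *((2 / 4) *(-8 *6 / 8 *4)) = 38800480 / 4563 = 8503.28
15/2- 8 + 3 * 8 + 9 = 65/2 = 32.50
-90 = -90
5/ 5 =1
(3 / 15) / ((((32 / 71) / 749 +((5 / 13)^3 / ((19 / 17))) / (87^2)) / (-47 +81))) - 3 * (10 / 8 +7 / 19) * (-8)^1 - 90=11124.47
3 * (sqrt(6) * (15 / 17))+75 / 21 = 25 / 7+45 * sqrt(6) / 17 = 10.06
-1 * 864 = -864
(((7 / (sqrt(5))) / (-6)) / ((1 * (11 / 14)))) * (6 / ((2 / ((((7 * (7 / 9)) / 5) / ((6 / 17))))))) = -40817 * sqrt(5) / 14850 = -6.15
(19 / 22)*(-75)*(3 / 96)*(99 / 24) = -4275 / 512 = -8.35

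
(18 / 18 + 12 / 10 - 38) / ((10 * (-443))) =179 / 22150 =0.01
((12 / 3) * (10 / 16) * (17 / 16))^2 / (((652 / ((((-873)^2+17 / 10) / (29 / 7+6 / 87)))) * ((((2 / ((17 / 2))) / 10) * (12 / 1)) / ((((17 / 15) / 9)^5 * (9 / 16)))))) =10792370970125263561 / 87369773833912320000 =0.12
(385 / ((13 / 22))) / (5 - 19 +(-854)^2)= 605 / 677209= 0.00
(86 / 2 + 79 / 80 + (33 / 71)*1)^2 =63750695121 / 32262400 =1976.01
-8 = -8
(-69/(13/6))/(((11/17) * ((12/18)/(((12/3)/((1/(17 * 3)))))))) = -2153628/143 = -15060.34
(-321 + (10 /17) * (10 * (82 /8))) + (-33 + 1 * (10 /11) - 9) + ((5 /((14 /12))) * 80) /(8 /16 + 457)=-24038332 /79849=-301.05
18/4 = 9/2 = 4.50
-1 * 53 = -53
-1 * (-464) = 464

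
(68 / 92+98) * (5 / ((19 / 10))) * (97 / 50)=220287 / 437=504.09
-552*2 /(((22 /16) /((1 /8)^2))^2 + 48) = -69 /487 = -0.14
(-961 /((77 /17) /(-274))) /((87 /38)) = 170100844 /6699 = 25391.98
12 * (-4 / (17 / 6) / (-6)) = 2.82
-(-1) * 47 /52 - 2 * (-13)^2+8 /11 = -192403 /572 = -336.37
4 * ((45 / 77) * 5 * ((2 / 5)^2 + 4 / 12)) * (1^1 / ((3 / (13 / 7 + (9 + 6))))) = 17464 / 539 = 32.40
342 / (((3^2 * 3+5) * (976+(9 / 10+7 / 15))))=2565 / 234568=0.01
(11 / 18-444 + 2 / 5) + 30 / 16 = -158801 / 360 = -441.11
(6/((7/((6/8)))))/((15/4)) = 6/35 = 0.17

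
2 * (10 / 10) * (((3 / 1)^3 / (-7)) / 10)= -27 / 35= -0.77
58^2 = 3364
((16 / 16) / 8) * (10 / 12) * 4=5 / 12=0.42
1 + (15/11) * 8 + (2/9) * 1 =1201/99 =12.13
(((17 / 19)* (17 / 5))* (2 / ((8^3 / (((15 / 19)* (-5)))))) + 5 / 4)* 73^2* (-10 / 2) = -2962524325 / 92416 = -32056.40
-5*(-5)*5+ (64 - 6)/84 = 5279/42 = 125.69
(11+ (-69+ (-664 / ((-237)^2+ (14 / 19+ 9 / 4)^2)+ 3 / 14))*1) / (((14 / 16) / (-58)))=60914148555496 / 15899699977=3831.15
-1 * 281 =-281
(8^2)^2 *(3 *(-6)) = -73728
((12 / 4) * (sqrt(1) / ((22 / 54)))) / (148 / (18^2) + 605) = 6561 / 539462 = 0.01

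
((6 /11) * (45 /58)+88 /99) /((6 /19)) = 71573 /17226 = 4.15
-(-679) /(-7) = -97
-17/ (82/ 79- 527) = 1343/ 41551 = 0.03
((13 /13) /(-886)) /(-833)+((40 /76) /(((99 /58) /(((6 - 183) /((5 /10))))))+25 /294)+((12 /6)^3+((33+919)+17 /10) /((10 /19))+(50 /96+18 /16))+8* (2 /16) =158594190822281 /92549965200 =1713.61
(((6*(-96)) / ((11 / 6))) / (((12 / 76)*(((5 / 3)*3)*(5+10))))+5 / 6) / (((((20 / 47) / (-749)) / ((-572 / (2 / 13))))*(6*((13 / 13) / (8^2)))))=-2018052528856 / 1125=-1793824470.09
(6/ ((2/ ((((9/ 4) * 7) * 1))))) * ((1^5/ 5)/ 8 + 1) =7749/ 160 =48.43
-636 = -636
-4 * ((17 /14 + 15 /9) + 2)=-410 /21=-19.52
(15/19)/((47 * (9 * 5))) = 1/2679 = 0.00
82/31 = 2.65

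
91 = 91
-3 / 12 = -1 / 4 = -0.25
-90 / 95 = -18 / 19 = -0.95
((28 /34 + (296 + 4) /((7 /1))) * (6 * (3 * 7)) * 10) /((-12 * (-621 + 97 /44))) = 3430680 /462859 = 7.41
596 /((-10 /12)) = -3576 /5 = -715.20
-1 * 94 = -94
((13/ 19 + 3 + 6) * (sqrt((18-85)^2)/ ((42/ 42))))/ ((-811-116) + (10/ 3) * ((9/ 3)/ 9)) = -0.70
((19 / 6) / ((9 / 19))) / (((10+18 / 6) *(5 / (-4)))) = -722 / 1755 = -0.41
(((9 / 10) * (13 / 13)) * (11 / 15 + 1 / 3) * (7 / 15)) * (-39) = -2184 / 125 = -17.47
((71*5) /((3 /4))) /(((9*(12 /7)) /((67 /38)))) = 166495 /3078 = 54.09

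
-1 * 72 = -72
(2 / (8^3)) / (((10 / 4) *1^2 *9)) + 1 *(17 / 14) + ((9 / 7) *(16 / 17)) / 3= 158417 / 97920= 1.62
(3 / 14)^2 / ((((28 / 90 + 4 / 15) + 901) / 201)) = 81405 / 7951916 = 0.01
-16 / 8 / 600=-1 / 300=-0.00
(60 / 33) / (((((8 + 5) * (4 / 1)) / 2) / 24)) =240 / 143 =1.68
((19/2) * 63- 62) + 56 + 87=1359/2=679.50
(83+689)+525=1297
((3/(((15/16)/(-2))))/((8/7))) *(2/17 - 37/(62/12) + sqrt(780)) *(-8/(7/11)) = -1306624/2635 + 704 *sqrt(195)/5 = 1470.29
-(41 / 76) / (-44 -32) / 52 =41 / 300352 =0.00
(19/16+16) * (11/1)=3025/16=189.06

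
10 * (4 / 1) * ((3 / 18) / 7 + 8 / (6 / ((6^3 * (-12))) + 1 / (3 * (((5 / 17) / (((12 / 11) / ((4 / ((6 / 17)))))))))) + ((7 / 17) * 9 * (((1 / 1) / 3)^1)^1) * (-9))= 2312430860 / 905709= 2553.17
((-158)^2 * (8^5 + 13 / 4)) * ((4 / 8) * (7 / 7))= 818101485 / 2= 409050742.50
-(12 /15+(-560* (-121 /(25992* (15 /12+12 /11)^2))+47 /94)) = -612071533 /344686410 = -1.78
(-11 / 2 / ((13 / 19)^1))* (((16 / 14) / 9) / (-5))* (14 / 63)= 1672 / 36855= 0.05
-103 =-103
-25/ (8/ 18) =-225/ 4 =-56.25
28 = 28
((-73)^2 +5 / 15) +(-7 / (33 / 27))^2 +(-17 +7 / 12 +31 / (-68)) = 65971229 / 12342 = 5345.26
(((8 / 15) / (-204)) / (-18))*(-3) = -1 / 2295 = -0.00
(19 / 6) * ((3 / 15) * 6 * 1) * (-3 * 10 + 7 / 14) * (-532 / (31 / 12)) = 3578232 / 155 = 23085.37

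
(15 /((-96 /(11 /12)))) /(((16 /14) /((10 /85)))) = -385 /26112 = -0.01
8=8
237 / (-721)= -0.33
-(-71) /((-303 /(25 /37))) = -1775 /11211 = -0.16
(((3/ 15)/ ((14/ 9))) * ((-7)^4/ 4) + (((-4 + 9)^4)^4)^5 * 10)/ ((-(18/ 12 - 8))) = 33087224502121106994856347682798514142632484436035156253087/ 260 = 127258555777388873057139800000000000000000000000000000000.00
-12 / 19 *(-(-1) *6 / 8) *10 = -90 / 19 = -4.74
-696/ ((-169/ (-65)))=-267.69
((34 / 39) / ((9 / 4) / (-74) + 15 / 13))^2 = 101284096 / 168194961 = 0.60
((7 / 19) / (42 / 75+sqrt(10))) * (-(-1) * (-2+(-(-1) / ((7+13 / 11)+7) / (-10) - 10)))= 4912495 / 19209342 - 17544625 * sqrt(10) / 38418684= -1.19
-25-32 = -57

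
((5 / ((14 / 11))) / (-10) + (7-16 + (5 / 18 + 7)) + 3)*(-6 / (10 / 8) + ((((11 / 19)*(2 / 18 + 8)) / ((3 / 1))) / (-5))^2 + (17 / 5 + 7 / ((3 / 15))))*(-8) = -98881218974 / 414491175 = -238.56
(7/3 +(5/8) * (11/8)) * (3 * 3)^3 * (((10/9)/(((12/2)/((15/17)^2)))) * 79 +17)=611079471/9248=66076.93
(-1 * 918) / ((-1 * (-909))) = -1.01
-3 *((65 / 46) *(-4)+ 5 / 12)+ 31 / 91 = 16.05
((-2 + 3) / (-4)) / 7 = -1 / 28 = -0.04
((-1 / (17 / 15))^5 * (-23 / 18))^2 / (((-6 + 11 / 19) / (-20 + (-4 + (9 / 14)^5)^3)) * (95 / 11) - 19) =-508307404180205802087977080078125 / 20033717873481457581197057023722332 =-0.03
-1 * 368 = -368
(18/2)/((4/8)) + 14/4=43/2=21.50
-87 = -87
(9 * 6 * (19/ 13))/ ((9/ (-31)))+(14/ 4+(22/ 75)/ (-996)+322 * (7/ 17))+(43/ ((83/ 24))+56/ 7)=-475964303/ 4127175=-115.32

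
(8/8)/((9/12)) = 4/3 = 1.33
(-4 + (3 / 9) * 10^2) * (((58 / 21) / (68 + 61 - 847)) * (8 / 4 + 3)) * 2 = -25520 / 22617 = -1.13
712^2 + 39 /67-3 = 506941.58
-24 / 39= -0.62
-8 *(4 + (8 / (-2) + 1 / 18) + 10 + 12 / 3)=-1012 / 9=-112.44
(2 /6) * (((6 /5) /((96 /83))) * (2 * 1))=83 /120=0.69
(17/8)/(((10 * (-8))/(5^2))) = -0.66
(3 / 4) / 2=3 / 8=0.38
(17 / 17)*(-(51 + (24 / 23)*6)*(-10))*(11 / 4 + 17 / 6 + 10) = 410465 / 46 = 8923.15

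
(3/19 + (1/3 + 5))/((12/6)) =313/114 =2.75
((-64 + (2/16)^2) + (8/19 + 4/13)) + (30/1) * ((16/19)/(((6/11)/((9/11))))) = -400905/15808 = -25.36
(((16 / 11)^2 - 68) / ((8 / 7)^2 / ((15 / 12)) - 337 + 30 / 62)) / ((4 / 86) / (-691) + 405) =9178791395 / 18928396014352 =0.00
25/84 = 0.30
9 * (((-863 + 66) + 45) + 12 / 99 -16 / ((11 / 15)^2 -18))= -292102644 / 43219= -6758.66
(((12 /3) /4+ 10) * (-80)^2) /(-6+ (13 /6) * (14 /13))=-19200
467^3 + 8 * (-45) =101847203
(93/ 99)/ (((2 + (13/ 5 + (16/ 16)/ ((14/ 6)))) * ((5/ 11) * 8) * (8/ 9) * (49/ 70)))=465/ 5632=0.08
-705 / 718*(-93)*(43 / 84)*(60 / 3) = 4698825 / 5026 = 934.90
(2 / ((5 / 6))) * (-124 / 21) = -496 / 35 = -14.17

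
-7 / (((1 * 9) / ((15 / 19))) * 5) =-7 / 57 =-0.12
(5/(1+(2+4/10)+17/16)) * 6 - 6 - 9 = -985/119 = -8.28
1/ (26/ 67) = 67/ 26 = 2.58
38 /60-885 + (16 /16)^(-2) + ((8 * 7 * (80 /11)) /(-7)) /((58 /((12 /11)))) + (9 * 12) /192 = -744383957 /842160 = -883.90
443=443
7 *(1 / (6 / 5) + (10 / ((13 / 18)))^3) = 245020895 / 13182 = 18587.54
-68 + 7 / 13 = -877 / 13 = -67.46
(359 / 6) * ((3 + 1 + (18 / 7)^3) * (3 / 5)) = 1293118 / 1715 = 754.00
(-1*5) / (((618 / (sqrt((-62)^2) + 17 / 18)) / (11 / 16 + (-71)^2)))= -492965 / 192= -2567.53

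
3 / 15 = 1 / 5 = 0.20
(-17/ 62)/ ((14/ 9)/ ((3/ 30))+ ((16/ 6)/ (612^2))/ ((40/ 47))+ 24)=-47754360/ 6889114097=-0.01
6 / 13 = 0.46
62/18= 3.44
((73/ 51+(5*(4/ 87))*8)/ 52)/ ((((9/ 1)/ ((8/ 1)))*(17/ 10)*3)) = 96740/ 8825193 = 0.01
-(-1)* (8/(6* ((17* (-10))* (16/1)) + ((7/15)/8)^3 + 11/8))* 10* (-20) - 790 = -22274116289030/28198583657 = -789.90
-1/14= -0.07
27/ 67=0.40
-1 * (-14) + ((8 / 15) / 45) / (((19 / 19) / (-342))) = 746 / 75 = 9.95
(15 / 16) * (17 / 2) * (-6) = -765 / 16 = -47.81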